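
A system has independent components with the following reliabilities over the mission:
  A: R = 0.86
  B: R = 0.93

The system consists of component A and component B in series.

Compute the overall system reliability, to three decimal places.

Series (A and B): 0.86000 × 0.93000 = 0.800

0.800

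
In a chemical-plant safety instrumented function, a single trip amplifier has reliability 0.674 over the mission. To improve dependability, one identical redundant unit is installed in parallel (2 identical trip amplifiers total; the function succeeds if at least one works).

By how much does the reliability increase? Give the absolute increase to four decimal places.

0.2197

R_before = 0.674
R_after = 1 − (1 − 0.674)^2 = 0.8937
ΔR = 0.8937 − 0.674 = 0.2197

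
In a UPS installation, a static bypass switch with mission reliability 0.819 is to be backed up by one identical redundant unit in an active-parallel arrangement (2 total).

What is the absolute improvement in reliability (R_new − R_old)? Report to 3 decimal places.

R_before = 0.819
R_after = 1 − (1 − 0.819)^2 = 0.967
ΔR = 0.967 − 0.819 = 0.148

0.148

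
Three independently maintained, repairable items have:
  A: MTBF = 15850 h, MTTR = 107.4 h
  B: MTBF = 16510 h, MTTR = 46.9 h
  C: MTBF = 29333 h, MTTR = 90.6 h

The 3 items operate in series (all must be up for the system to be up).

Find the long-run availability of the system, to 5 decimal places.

0.98741

A(A) = MTBF/(MTBF+MTTR) = 15850/(15850+107.4) = 0.993270
A(B) = MTBF/(MTBF+MTTR) = 16510/(16510+46.9) = 0.997167
A(C) = MTBF/(MTBF+MTTR) = 29333/(29333+90.6) = 0.996921
Series availability: 0.993270 × 0.997167 × 0.996921 = 0.98741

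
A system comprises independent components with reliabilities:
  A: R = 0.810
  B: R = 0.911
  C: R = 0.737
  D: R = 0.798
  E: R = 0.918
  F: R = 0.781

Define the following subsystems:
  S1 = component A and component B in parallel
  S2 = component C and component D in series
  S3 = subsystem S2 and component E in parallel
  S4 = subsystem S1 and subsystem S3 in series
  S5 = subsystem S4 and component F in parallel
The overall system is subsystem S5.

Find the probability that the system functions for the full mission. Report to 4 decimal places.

Parallel (A and B): 1 − (1 − 0.810000)(1 − 0.911000) = 0.983090
Series (C and D): 0.737000 × 0.798000 = 0.588126
Parallel ([0.588126] and E): 1 − (1 − 0.588126)(1 − 0.918000) = 0.966226
Series ([0.983090] and [0.966226]): 0.983090 × 0.966226 = 0.949887
Parallel ([0.949887] and F): 1 − (1 − 0.949887)(1 − 0.781000) = 0.9890

0.9890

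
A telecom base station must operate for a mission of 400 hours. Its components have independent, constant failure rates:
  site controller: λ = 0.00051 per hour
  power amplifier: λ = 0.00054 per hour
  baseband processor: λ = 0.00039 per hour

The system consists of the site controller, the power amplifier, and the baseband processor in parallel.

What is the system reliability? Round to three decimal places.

R(site controller) = exp(−0.00051 × 400) = 0.81546
R(power amplifier) = exp(−0.00054 × 400) = 0.80574
R(baseband processor) = exp(−0.00039 × 400) = 0.85556
Parallel (site controller, power amplifier, and baseband processor): 1 − (1 − 0.81546)(1 − 0.80574)(1 − 0.85556) = 0.995

0.995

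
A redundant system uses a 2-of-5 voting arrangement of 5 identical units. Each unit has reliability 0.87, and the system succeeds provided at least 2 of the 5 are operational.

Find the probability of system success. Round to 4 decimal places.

R = Σ_{i=2}^{5} C(5,i) p^i (1−p)^{5−i} with p = 0.87
C(5,2)·0.87^2·0.13^3 = 0.016629
C(5,3)·0.87^3·0.13^2 = 0.111287
C(5,4)·0.87^4·0.13^1 = 0.372383
C(5,5)·0.87^5·0.13^0 = 0.498421
Sum = 0.9987

0.9987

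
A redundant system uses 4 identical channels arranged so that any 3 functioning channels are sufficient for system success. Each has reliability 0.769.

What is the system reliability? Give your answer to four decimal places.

R = Σ_{i=3}^{4} C(4,i) p^i (1−p)^{4−i} with p = 0.769
C(4,3)·0.769^3·0.231^1 = 0.420195
C(4,4)·0.769^4·0.231^0 = 0.349708
Sum = 0.7699

0.7699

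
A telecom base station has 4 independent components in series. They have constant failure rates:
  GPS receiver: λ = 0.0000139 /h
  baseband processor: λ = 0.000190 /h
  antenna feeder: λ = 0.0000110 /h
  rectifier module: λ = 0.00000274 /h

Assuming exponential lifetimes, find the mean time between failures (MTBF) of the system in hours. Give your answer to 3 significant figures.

4590

Series of exponential components: λ_sys = Σ λ_i
λ_sys = 0.0000139 + 0.000190 + 0.0000110 + 0.00000274 = 2.1764e-04 /h
MTBF = 1 / λ_sys = 4590 h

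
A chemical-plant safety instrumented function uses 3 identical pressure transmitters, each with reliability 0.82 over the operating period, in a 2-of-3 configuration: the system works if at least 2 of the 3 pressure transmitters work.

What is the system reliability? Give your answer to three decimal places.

R = Σ_{i=2}^{3} C(3,i) p^i (1−p)^{3−i} with p = 0.82
C(3,2)·0.82^2·0.18^1 = 0.36310
C(3,3)·0.82^3·0.18^0 = 0.55137
Sum = 0.914

0.914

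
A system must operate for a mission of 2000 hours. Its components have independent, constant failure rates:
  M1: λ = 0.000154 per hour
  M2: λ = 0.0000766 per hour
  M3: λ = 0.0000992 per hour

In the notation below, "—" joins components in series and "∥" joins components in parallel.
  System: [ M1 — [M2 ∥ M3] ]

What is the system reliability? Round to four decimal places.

R(M1) = exp(−0.000154 × 2000) = 0.734915
R(M2) = exp(−0.0000766 × 2000) = 0.857958
R(M3) = exp(−0.0000992 × 2000) = 0.820042
Parallel (M2 and M3): 1 − (1 − 0.857958)(1 − 0.820042) = 0.974438
Series (M1 and [0.974438]): 0.734915 × 0.974438 = 0.7161

0.7161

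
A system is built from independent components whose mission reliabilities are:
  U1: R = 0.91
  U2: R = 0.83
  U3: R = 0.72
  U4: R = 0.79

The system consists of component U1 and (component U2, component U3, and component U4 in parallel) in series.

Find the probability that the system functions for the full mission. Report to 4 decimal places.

Parallel (U2, U3, and U4): 1 − (1 − 0.830000)(1 − 0.720000)(1 − 0.790000) = 0.990004
Series (U1 and [0.990004]): 0.910000 × 0.990004 = 0.9009

0.9009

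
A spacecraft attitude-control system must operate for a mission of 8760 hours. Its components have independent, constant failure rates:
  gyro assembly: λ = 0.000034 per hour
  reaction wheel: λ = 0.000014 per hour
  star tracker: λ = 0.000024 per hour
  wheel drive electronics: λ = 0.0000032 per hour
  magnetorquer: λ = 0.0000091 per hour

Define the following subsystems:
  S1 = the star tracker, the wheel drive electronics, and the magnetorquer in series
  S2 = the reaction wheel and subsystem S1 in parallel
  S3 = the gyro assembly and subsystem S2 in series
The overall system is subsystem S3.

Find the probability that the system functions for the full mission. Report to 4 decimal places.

R(gyro assembly) = exp(−0.000034 × 8760) = 0.742420
R(reaction wheel) = exp(−0.000014 × 8760) = 0.884582
R(star tracker) = exp(−0.000024 × 8760) = 0.810390
R(wheel drive electronics) = exp(−0.0000032 × 8760) = 0.972357
R(magnetorquer) = exp(−0.0000091 × 8760) = 0.923379
Series (star tracker, wheel drive electronics, and magnetorquer): 0.810390 × 0.972357 × 0.923379 = 0.727612
Parallel (reaction wheel and [0.727612]): 1 − (1 − 0.884582)(1 − 0.727612) = 0.968562
Series (gyro assembly and [0.968562]): 0.742420 × 0.968562 = 0.7191

0.7191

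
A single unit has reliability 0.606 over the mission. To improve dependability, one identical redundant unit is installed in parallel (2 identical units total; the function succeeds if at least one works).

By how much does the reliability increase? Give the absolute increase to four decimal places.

R_before = 0.606
R_after = 1 − (1 − 0.606)^2 = 0.8448
ΔR = 0.8448 − 0.606 = 0.2388

0.2388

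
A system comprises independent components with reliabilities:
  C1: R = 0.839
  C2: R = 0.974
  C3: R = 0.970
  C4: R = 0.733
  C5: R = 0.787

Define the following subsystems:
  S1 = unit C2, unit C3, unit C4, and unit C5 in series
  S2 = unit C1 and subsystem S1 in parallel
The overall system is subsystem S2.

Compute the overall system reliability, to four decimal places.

0.9267

Series (C2, C3, C4, and C5): 0.974000 × 0.970000 × 0.733000 × 0.787000 = 0.545016
Parallel (C1 and [0.545016]): 1 − (1 − 0.839000)(1 − 0.545016) = 0.9267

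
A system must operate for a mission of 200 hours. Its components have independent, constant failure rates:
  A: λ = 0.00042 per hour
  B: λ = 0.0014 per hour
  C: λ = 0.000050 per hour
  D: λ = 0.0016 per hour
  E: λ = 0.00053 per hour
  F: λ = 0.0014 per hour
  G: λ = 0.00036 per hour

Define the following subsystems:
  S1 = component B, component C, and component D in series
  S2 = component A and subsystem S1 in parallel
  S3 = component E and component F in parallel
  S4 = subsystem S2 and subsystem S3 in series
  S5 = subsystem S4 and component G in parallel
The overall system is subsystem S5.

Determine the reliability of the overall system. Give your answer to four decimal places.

R(A) = exp(−0.00042 × 200) = 0.919431
R(B) = exp(−0.0014 × 200) = 0.755784
R(C) = exp(−0.000050 × 200) = 0.990050
R(D) = exp(−0.0016 × 200) = 0.726149
R(E) = exp(−0.00053 × 200) = 0.899425
R(F) = exp(−0.0014 × 200) = 0.755784
R(G) = exp(−0.00036 × 200) = 0.930531
Series (B, C, and D): 0.755784 × 0.990050 × 0.726149 = 0.543351
Parallel (A and [0.543351]): 1 − (1 − 0.919431)(1 − 0.543351) = 0.963208
Parallel (E and F): 1 − (1 − 0.899425)(1 − 0.755784) = 0.975438
Series ([0.963208] and [0.975438]): 0.963208 × 0.975438 = 0.939550
Parallel ([0.939550] and G): 1 − (1 − 0.939550)(1 − 0.930531) = 0.9958

0.9958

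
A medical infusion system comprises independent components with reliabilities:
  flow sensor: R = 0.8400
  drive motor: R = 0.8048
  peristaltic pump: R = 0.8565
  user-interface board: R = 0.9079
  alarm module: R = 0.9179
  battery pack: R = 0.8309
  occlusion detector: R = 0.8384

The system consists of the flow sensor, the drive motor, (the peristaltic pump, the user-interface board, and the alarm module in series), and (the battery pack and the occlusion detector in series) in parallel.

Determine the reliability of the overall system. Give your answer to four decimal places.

Series (peristaltic pump, user-interface board, and alarm module): 0.856500 × 0.907900 × 0.917900 = 0.713774
Series (battery pack and occlusion detector): 0.830900 × 0.838400 = 0.696627
Parallel (flow sensor, drive motor, [0.713774], and [0.696627]): 1 − (1 − 0.840000)(1 − 0.804800)(1 − 0.713774)(1 − 0.696627) = 0.9973

0.9973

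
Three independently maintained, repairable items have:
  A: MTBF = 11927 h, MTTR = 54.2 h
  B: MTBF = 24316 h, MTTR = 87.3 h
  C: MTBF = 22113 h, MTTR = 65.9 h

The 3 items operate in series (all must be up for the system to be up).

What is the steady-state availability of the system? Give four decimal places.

A(A) = MTBF/(MTBF+MTTR) = 11927/(11927+54.2) = 0.995476
A(B) = MTBF/(MTBF+MTTR) = 24316/(24316+87.3) = 0.996423
A(C) = MTBF/(MTBF+MTTR) = 22113/(22113+65.9) = 0.997029
Series availability: 0.995476 × 0.996423 × 0.997029 = 0.9890

0.9890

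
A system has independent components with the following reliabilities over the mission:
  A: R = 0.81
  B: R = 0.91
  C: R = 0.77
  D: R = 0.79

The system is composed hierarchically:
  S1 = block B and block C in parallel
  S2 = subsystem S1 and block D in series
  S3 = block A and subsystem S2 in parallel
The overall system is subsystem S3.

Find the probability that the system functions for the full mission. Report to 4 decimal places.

0.9570

Parallel (B and C): 1 − (1 − 0.910000)(1 − 0.770000) = 0.979300
Series ([0.979300] and D): 0.979300 × 0.790000 = 0.773647
Parallel (A and [0.773647]): 1 − (1 − 0.810000)(1 − 0.773647) = 0.9570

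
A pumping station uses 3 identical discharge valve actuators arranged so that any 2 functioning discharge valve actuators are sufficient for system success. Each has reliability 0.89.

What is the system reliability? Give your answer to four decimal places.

R = Σ_{i=2}^{3} C(3,i) p^i (1−p)^{3−i} with p = 0.89
C(3,2)·0.89^2·0.11^1 = 0.261393
C(3,3)·0.89^3·0.11^0 = 0.704969
Sum = 0.9664

0.9664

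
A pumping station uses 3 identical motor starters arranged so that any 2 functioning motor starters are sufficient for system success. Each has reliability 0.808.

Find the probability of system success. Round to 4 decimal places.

0.9036

R = Σ_{i=2}^{3} C(3,i) p^i (1−p)^{3−i} with p = 0.808
C(3,2)·0.808^2·0.192^1 = 0.376050
C(3,3)·0.808^3·0.192^0 = 0.527514
Sum = 0.9036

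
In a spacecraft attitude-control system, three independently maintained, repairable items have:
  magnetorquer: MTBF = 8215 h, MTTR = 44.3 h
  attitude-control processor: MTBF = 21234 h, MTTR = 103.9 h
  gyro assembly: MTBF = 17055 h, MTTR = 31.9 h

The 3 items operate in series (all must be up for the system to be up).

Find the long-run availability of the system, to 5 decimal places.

A(magnetorquer) = MTBF/(MTBF+MTTR) = 8215/(8215+44.3) = 0.994636
A(attitude-control processor) = MTBF/(MTBF+MTTR) = 21234/(21234+103.9) = 0.995131
A(gyro assembly) = MTBF/(MTBF+MTTR) = 17055/(17055+31.9) = 0.998133
Series availability: 0.994636 × 0.995131 × 0.998133 = 0.98795

0.98795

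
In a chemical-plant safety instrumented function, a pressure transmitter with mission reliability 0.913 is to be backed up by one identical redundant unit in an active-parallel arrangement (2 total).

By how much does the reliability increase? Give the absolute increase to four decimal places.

0.0794

R_before = 0.913
R_after = 1 − (1 − 0.913)^2 = 0.9924
ΔR = 0.9924 − 0.913 = 0.0794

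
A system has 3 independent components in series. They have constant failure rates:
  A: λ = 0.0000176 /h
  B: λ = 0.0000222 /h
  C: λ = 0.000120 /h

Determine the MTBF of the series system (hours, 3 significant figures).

Series of exponential components: λ_sys = Σ λ_i
λ_sys = 0.0000176 + 0.0000222 + 0.000120 = 1.5980e-04 /h
MTBF = 1 / λ_sys = 6260 h

6260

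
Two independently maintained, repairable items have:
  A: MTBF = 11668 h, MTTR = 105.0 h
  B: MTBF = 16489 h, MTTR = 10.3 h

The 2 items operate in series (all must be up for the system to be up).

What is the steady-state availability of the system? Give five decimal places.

A(A) = MTBF/(MTBF+MTTR) = 11668/(11668+105.0) = 0.991081
A(B) = MTBF/(MTBF+MTTR) = 16489/(16489+10.3) = 0.999376
Series availability: 0.991081 × 0.999376 = 0.99046

0.99046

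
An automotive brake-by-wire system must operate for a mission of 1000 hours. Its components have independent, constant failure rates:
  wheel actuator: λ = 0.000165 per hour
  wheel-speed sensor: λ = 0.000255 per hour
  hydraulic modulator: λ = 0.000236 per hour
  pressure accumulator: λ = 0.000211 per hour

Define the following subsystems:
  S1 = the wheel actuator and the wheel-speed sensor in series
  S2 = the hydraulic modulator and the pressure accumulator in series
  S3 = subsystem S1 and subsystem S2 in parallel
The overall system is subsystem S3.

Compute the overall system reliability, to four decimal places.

0.8764

R(wheel actuator) = exp(−0.000165 × 1000) = 0.847894
R(wheel-speed sensor) = exp(−0.000255 × 1000) = 0.774916
R(hydraulic modulator) = exp(−0.000236 × 1000) = 0.789781
R(pressure accumulator) = exp(−0.000211 × 1000) = 0.809774
Series (wheel actuator and wheel-speed sensor): 0.847894 × 0.774916 = 0.657047
Series (hydraulic modulator and pressure accumulator): 0.789781 × 0.809774 = 0.639544
Parallel ([0.657047] and [0.639544]): 1 − (1 − 0.657047)(1 − 0.639544) = 0.8764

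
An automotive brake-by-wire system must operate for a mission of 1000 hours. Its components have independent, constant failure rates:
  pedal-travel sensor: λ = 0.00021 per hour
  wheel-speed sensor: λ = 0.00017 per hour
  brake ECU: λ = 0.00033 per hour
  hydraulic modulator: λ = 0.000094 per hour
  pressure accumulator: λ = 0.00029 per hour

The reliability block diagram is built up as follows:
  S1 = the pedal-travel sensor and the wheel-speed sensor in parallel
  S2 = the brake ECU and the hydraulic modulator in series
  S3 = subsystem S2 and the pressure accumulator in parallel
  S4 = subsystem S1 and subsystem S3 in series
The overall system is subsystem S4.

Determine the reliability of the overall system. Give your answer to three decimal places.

0.886

R(pedal-travel sensor) = exp(−0.00021 × 1000) = 0.81058
R(wheel-speed sensor) = exp(−0.00017 × 1000) = 0.84366
R(brake ECU) = exp(−0.00033 × 1000) = 0.71892
R(hydraulic modulator) = exp(−0.000094 × 1000) = 0.91028
R(pressure accumulator) = exp(−0.00029 × 1000) = 0.74826
Parallel (pedal-travel sensor and wheel-speed sensor): 1 − (1 − 0.81058)(1 − 0.84366) = 0.97039
Series (brake ECU and hydraulic modulator): 0.71892 × 0.91028 = 0.65442
Parallel ([0.65442] and pressure accumulator): 1 − (1 − 0.65442)(1 − 0.74826) = 0.91300
Series ([0.97039] and [0.91300]): 0.97039 × 0.91300 = 0.886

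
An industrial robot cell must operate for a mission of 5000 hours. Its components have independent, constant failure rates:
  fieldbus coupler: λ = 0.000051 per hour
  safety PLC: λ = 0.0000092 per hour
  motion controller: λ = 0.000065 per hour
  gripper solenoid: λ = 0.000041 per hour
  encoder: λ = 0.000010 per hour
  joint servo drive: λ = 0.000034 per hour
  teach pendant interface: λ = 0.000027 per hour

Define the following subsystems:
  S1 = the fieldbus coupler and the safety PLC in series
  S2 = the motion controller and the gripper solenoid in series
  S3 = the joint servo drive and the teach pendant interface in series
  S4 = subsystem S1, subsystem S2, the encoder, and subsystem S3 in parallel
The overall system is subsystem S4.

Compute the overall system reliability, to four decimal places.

R(fieldbus coupler) = exp(−0.000051 × 5000) = 0.774916
R(safety PLC) = exp(−0.0000092 × 5000) = 0.955042
R(motion controller) = exp(−0.000065 × 5000) = 0.722527
R(gripper solenoid) = exp(−0.000041 × 5000) = 0.814647
R(encoder) = exp(−0.000010 × 5000) = 0.951229
R(joint servo drive) = exp(−0.000034 × 5000) = 0.843665
R(teach pendant interface) = exp(−0.000027 × 5000) = 0.873716
Series (fieldbus coupler and safety PLC): 0.774916 × 0.955042 = 0.740077
Series (motion controller and gripper solenoid): 0.722527 × 0.814647 = 0.588604
Series (joint servo drive and teach pendant interface): 0.843665 × 0.873716 = 0.737124
Parallel ([0.740077], [0.588604], encoder, and [0.737124]): 1 − (1 − 0.740077)(1 − 0.588604)(1 − 0.951229)(1 − 0.737124) = 0.9986

0.9986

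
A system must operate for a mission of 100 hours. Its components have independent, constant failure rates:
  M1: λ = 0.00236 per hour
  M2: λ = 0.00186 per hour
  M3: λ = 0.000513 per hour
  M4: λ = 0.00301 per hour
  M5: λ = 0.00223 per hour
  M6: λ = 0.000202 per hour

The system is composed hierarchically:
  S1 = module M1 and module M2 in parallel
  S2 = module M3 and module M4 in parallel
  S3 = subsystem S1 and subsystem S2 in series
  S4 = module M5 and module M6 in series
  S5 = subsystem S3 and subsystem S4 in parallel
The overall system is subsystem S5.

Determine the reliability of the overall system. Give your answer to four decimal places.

R(M1) = exp(−0.00236 × 100) = 0.789781
R(M2) = exp(−0.00186 × 100) = 0.830274
R(M3) = exp(−0.000513 × 100) = 0.949994
R(M4) = exp(−0.00301 × 100) = 0.740078
R(M5) = exp(−0.00223 × 100) = 0.800115
R(M6) = exp(−0.000202 × 100) = 0.980003
Parallel (M1 and M2): 1 − (1 − 0.789781)(1 − 0.830274) = 0.964320
Parallel (M3 and M4): 1 − (1 − 0.949994)(1 − 0.740078) = 0.987002
Series ([0.964320] and [0.987002]): 0.964320 × 0.987002 = 0.951786
Series (M5 and M6): 0.800115 × 0.980003 = 0.784115
Parallel ([0.951786] and [0.784115]): 1 − (1 − 0.951786)(1 − 0.784115) = 0.9896

0.9896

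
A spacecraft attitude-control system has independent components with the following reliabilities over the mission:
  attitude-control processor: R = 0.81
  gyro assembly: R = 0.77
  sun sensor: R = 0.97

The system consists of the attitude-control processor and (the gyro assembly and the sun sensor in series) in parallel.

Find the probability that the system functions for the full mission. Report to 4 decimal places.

0.9519

Series (gyro assembly and sun sensor): 0.770000 × 0.970000 = 0.746900
Parallel (attitude-control processor and [0.746900]): 1 − (1 − 0.810000)(1 − 0.746900) = 0.9519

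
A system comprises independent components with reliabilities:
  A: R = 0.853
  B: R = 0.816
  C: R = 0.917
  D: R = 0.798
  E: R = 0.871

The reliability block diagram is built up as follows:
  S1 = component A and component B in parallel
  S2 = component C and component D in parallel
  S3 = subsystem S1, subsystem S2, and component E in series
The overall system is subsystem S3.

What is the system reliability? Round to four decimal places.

Parallel (A and B): 1 − (1 − 0.853000)(1 − 0.816000) = 0.972952
Parallel (C and D): 1 − (1 − 0.917000)(1 − 0.798000) = 0.983234
Series ([0.972952], [0.983234], and E): 0.972952 × 0.983234 × 0.871000 = 0.8332

0.8332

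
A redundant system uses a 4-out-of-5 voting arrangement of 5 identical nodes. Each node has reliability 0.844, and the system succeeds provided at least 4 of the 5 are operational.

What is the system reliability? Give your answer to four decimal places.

0.8241

R = Σ_{i=4}^{5} C(5,i) p^i (1−p)^{5−i} with p = 0.844
C(5,4)·0.844^4·0.156^1 = 0.395790
C(5,5)·0.844^5·0.156^0 = 0.428265
Sum = 0.8241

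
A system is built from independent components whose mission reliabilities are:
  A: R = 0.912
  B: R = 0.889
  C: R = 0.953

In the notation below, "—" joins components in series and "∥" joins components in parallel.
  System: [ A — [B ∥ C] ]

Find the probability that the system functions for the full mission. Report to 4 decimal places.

0.9072

Parallel (B and C): 1 − (1 − 0.889000)(1 − 0.953000) = 0.994783
Series (A and [0.994783]): 0.912000 × 0.994783 = 0.9072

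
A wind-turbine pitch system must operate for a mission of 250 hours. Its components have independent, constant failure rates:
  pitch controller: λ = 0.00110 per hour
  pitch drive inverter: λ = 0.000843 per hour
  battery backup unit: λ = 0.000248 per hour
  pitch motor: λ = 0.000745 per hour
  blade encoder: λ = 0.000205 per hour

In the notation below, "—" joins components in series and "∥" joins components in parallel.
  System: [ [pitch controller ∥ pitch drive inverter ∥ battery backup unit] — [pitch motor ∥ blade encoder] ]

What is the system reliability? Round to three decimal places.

R(pitch controller) = exp(−0.00110 × 250) = 0.75957
R(pitch drive inverter) = exp(−0.000843 × 250) = 0.80998
R(battery backup unit) = exp(−0.000248 × 250) = 0.93988
R(pitch motor) = exp(−0.000745 × 250) = 0.83007
R(blade encoder) = exp(−0.000205 × 250) = 0.95004
Parallel (pitch controller, pitch drive inverter, and battery backup unit): 1 − (1 − 0.75957)(1 − 0.80998)(1 − 0.93988) = 0.99725
Parallel (pitch motor and blade encoder): 1 − (1 − 0.83007)(1 − 0.95004) = 0.99151
Series ([0.99725] and [0.99151]): 0.99725 × 0.99151 = 0.989

0.989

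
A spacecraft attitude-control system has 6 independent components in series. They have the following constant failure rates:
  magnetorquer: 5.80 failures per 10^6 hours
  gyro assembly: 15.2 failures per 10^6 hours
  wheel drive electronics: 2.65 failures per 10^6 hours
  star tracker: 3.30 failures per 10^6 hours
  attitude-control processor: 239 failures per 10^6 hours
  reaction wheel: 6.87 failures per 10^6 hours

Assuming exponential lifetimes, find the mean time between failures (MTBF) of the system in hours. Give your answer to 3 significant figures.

Series of exponential components: λ_sys = Σ λ_i
λ_sys = 0.00000580 + 0.0000152 + 0.00000265 + 0.00000330 + 0.000239 + 0.00000687 = 2.7282e-04 /h
MTBF = 1 / λ_sys = 3670 h

3670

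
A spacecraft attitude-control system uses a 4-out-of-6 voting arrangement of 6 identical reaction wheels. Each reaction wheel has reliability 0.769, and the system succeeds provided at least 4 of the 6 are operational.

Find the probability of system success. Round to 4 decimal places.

0.8594

R = Σ_{i=4}^{6} C(6,i) p^i (1−p)^{6−i} with p = 0.769
C(6,4)·0.769^4·0.231^2 = 0.279911
C(6,5)·0.769^5·0.231^1 = 0.372730
C(6,6)·0.769^6·0.231^0 = 0.206804
Sum = 0.8594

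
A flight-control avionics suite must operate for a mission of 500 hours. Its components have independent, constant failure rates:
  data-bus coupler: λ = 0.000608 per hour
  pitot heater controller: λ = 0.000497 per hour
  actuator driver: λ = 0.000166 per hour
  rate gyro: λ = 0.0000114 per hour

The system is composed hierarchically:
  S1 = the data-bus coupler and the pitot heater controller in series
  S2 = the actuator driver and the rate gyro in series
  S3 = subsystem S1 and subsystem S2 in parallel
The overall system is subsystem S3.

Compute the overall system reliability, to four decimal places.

0.9640

R(data-bus coupler) = exp(−0.000608 × 500) = 0.737861
R(pitot heater controller) = exp(−0.000497 × 500) = 0.779970
R(actuator driver) = exp(−0.000166 × 500) = 0.920351
R(rate gyro) = exp(−0.0000114 × 500) = 0.994316
Series (data-bus coupler and pitot heater controller): 0.737861 × 0.779970 = 0.575509
Series (actuator driver and rate gyro): 0.920351 × 0.994316 = 0.915120
Parallel ([0.575509] and [0.915120]): 1 − (1 − 0.575509)(1 − 0.915120) = 0.9640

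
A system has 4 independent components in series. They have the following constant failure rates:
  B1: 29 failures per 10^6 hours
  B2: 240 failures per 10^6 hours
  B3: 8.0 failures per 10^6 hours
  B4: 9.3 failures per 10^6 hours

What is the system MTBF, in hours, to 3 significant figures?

Series of exponential components: λ_sys = Σ λ_i
λ_sys = 0.000029 + 0.00024 + 0.0000080 + 0.0000093 = 2.8630e-04 /h
MTBF = 1 / λ_sys = 3490 h

3490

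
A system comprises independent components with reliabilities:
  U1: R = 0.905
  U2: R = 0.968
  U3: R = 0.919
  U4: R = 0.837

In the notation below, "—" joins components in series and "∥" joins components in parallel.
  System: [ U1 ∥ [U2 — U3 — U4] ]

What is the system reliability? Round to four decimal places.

0.9757

Series (U2, U3, and U4): 0.968000 × 0.919000 × 0.837000 = 0.744589
Parallel (U1 and [0.744589]): 1 − (1 − 0.905000)(1 − 0.744589) = 0.9757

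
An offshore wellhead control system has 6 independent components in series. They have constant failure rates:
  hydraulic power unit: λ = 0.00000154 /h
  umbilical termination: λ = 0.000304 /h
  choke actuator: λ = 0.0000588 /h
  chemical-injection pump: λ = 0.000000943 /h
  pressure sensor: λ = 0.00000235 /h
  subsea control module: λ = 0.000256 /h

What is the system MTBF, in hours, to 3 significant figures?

1600

Series of exponential components: λ_sys = Σ λ_i
λ_sys = 0.00000154 + 0.000304 + 0.0000588 + 0.000000943 + 0.00000235 + 0.000256 = 6.2363e-04 /h
MTBF = 1 / λ_sys = 1600 h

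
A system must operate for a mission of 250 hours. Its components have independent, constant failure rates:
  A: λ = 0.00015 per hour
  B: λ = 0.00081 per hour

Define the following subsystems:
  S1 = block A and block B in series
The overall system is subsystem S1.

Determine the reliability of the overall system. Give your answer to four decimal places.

R(A) = exp(−0.00015 × 250) = 0.963194
R(B) = exp(−0.00081 × 250) = 0.816686
Series (A and B): 0.963194 × 0.816686 = 0.7866

0.7866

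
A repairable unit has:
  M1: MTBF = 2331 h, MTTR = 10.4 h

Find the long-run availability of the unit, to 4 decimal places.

0.9956

A(M1) = MTBF/(MTBF+MTTR) = 2331/(2331+10.4) = 0.9956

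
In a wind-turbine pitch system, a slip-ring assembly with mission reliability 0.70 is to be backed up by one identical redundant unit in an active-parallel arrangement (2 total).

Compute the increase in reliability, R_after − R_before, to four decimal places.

0.2100

R_before = 0.70
R_after = 1 − (1 − 0.70)^2 = 0.9100
ΔR = 0.9100 − 0.70 = 0.2100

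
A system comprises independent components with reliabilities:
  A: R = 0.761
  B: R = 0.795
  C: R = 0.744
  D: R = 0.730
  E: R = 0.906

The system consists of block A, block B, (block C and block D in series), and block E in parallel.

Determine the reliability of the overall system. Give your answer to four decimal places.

0.9979

Series (C and D): 0.744000 × 0.730000 = 0.543120
Parallel (A, B, [0.543120], and E): 1 − (1 − 0.761000)(1 − 0.795000)(1 − 0.543120)(1 − 0.906000) = 0.9979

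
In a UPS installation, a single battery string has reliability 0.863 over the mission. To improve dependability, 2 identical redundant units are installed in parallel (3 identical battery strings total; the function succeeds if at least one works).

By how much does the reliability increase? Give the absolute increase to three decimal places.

0.134

R_before = 0.863
R_after = 1 − (1 − 0.863)^3 = 0.997
ΔR = 0.997 − 0.863 = 0.134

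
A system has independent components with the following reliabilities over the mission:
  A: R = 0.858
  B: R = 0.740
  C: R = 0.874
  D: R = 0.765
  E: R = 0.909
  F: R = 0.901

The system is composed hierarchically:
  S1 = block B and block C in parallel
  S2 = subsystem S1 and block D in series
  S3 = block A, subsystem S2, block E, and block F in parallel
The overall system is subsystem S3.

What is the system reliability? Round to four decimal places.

0.9997

Parallel (B and C): 1 − (1 − 0.740000)(1 − 0.874000) = 0.967240
Series ([0.967240] and D): 0.967240 × 0.765000 = 0.739939
Parallel (A, [0.739939], E, and F): 1 − (1 − 0.858000)(1 − 0.739939)(1 − 0.909000)(1 − 0.901000) = 0.9997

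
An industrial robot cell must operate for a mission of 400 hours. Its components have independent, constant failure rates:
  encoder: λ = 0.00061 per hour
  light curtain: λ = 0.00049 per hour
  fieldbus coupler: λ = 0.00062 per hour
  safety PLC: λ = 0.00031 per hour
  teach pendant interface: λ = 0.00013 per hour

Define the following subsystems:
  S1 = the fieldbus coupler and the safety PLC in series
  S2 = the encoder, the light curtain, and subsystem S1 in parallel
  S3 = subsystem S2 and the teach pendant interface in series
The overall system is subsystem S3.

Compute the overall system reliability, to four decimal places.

0.9380

R(encoder) = exp(−0.00061 × 400) = 0.783488
R(light curtain) = exp(−0.00049 × 400) = 0.822012
R(fieldbus coupler) = exp(−0.00062 × 400) = 0.780360
R(safety PLC) = exp(−0.00031 × 400) = 0.883380
R(teach pendant interface) = exp(−0.00013 × 400) = 0.949329
Series (fieldbus coupler and safety PLC): 0.780360 × 0.883380 = 0.689354
Parallel (encoder, light curtain, and [0.689354]): 1 − (1 − 0.783488)(1 − 0.822012)(1 − 0.689354) = 0.988029
Series ([0.988029] and teach pendant interface): 0.988029 × 0.949329 = 0.9380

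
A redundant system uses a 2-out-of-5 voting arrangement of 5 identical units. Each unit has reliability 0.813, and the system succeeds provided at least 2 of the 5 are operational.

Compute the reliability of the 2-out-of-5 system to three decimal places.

R = Σ_{i=2}^{5} C(5,i) p^i (1−p)^{5−i} with p = 0.813
C(5,2)·0.813^2·0.187^3 = 0.04322
C(5,3)·0.813^3·0.187^2 = 0.18791
C(5,4)·0.813^4·0.187^1 = 0.40848
C(5,5)·0.813^5·0.187^0 = 0.35518
Sum = 0.995

0.995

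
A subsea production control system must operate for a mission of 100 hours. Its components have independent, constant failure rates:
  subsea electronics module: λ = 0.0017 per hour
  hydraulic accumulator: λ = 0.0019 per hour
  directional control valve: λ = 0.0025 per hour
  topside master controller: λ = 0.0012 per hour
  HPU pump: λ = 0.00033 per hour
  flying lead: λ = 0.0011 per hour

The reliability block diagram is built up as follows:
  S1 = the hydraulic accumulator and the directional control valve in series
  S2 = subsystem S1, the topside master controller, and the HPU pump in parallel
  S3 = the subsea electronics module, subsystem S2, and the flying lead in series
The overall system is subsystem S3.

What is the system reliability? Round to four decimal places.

R(subsea electronics module) = exp(−0.0017 × 100) = 0.843665
R(hydraulic accumulator) = exp(−0.0019 × 100) = 0.826959
R(directional control valve) = exp(−0.0025 × 100) = 0.778801
R(topside master controller) = exp(−0.0012 × 100) = 0.886920
R(HPU pump) = exp(−0.00033 × 100) = 0.967539
R(flying lead) = exp(−0.0011 × 100) = 0.895834
Series (hydraulic accumulator and directional control valve): 0.826959 × 0.778801 = 0.644036
Parallel ([0.644036], topside master controller, and HPU pump): 1 − (1 − 0.644036)(1 − 0.886920)(1 − 0.967539) = 0.998693
Series (subsea electronics module, [0.998693], and flying lead): 0.843665 × 0.998693 × 0.895834 = 0.7548

0.7548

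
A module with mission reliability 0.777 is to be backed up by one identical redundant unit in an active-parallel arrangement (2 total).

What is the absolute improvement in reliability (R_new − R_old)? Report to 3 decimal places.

0.173

R_before = 0.777
R_after = 1 − (1 − 0.777)^2 = 0.950
ΔR = 0.950 − 0.777 = 0.173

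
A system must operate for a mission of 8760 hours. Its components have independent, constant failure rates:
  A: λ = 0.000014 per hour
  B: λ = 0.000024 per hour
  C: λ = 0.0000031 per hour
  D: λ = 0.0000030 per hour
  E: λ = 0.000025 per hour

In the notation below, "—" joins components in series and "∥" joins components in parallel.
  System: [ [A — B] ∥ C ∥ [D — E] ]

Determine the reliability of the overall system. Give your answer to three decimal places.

0.998

R(A) = exp(−0.000014 × 8760) = 0.88458
R(B) = exp(−0.000024 × 8760) = 0.81039
R(C) = exp(−0.0000031 × 8760) = 0.97321
R(D) = exp(−0.0000030 × 8760) = 0.97406
R(E) = exp(−0.000025 × 8760) = 0.80332
Series (A and B): 0.88458 × 0.81039 = 0.71685
Series (D and E): 0.97406 × 0.80332 = 0.78248
Parallel ([0.71685], C, and [0.78248]): 1 − (1 − 0.71685)(1 − 0.97321)(1 − 0.78248) = 0.998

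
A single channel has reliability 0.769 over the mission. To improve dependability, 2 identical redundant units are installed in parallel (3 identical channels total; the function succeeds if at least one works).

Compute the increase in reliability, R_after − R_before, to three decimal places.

R_before = 0.769
R_after = 1 − (1 − 0.769)^3 = 0.988
ΔR = 0.988 − 0.769 = 0.219

0.219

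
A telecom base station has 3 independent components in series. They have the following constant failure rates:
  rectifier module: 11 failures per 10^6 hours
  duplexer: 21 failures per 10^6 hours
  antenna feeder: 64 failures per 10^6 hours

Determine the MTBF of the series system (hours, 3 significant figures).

10400

Series of exponential components: λ_sys = Σ λ_i
λ_sys = 0.000011 + 0.000021 + 0.000064 = 9.6000e-05 /h
MTBF = 1 / λ_sys = 10400 h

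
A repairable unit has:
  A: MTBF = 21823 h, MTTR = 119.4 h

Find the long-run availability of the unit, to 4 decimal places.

A(A) = MTBF/(MTBF+MTTR) = 21823/(21823+119.4) = 0.9946

0.9946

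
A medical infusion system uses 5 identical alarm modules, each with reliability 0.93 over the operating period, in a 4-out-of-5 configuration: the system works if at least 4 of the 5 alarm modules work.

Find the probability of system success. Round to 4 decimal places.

R = Σ_{i=4}^{5} C(5,i) p^i (1−p)^{5−i} with p = 0.93
C(5,4)·0.93^4·0.07^1 = 0.261818
C(5,5)·0.93^5·0.07^0 = 0.695688
Sum = 0.9575

0.9575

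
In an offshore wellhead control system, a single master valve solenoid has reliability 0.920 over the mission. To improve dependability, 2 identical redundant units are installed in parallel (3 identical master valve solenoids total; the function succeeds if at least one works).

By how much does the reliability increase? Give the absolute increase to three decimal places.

0.079

R_before = 0.920
R_after = 1 − (1 − 0.920)^3 = 0.999
ΔR = 0.999 − 0.920 = 0.079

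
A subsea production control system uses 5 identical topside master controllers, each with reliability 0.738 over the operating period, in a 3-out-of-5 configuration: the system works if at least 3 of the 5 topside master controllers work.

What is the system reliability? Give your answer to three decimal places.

0.883

R = Σ_{i=3}^{5} C(5,i) p^i (1−p)^{5−i} with p = 0.738
C(5,3)·0.738^3·0.262^2 = 0.27591
C(5,4)·0.738^4·0.262^1 = 0.38859
C(5,5)·0.738^5·0.262^0 = 0.21892
Sum = 0.883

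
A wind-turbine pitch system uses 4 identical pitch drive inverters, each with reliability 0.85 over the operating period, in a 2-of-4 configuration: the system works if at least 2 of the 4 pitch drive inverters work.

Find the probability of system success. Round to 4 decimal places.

R = Σ_{i=2}^{4} C(4,i) p^i (1−p)^{4−i} with p = 0.85
C(4,2)·0.85^2·0.15^2 = 0.097538
C(4,3)·0.85^3·0.15^1 = 0.368475
C(4,4)·0.85^4·0.15^0 = 0.522006
Sum = 0.9880

0.9880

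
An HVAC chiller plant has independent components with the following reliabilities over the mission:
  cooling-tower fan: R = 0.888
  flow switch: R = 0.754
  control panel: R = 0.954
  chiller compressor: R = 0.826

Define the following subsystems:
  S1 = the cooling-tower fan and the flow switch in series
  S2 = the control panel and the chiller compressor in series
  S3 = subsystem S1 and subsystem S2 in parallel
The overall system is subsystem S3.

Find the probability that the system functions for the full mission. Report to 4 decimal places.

0.9299

Series (cooling-tower fan and flow switch): 0.888000 × 0.754000 = 0.669552
Series (control panel and chiller compressor): 0.954000 × 0.826000 = 0.788004
Parallel ([0.669552] and [0.788004]): 1 − (1 − 0.669552)(1 − 0.788004) = 0.9299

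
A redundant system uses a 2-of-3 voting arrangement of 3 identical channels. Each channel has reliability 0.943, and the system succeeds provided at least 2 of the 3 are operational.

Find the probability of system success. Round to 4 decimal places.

0.9906

R = Σ_{i=2}^{3} C(3,i) p^i (1−p)^{3−i} with p = 0.943
C(3,2)·0.943^2·0.057^1 = 0.152062
C(3,3)·0.943^3·0.057^0 = 0.838562
Sum = 0.9906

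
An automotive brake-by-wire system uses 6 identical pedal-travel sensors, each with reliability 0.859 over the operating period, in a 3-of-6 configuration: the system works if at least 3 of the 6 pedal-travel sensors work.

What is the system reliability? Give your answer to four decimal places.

R = Σ_{i=3}^{6} C(6,i) p^i (1−p)^{6−i} with p = 0.859
C(6,3)·0.859^3·0.141^3 = 0.035536
C(6,4)·0.859^4·0.141^2 = 0.162369
C(6,5)·0.859^5·0.141^1 = 0.395673
C(6,6)·0.859^6·0.141^0 = 0.401753
Sum = 0.9953

0.9953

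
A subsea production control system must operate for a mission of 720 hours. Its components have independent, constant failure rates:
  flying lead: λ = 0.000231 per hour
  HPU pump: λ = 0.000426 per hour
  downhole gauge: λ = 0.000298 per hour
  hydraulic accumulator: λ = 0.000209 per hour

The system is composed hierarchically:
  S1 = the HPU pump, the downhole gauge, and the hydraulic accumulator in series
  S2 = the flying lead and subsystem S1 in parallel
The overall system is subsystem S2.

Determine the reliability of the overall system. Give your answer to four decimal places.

0.9250

R(flying lead) = exp(−0.000231 × 720) = 0.846775
R(HPU pump) = exp(−0.000426 × 720) = 0.735857
R(downhole gauge) = exp(−0.000298 × 720) = 0.806896
R(hydraulic accumulator) = exp(−0.000209 × 720) = 0.860295
Series (HPU pump, downhole gauge, and hydraulic accumulator): 0.735857 × 0.806896 × 0.860295 = 0.510809
Parallel (flying lead and [0.510809]): 1 − (1 − 0.846775)(1 − 0.510809) = 0.9250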